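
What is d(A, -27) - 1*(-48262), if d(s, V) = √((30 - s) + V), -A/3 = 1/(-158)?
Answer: 48262 + √74418/158 ≈ 48264.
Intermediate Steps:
A = 3/158 (A = -3/(-158) = -3*(-1/158) = 3/158 ≈ 0.018987)
d(s, V) = √(30 + V - s)
d(A, -27) - 1*(-48262) = √(30 - 27 - 1*3/158) - 1*(-48262) = √(30 - 27 - 3/158) + 48262 = √(471/158) + 48262 = √74418/158 + 48262 = 48262 + √74418/158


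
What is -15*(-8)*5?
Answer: 600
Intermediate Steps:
-15*(-8)*5 = 120*5 = 600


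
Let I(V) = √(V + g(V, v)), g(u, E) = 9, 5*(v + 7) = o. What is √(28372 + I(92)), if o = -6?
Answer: √(28372 + √101) ≈ 168.47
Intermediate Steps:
v = -41/5 (v = -7 + (⅕)*(-6) = -7 - 6/5 = -41/5 ≈ -8.2000)
I(V) = √(9 + V) (I(V) = √(V + 9) = √(9 + V))
√(28372 + I(92)) = √(28372 + √(9 + 92)) = √(28372 + √101)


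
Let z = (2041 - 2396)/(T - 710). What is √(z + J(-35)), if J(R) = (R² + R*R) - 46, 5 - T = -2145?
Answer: √1384562/24 ≈ 49.028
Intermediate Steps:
T = 2150 (T = 5 - 1*(-2145) = 5 + 2145 = 2150)
J(R) = -46 + 2*R² (J(R) = (R² + R²) - 46 = 2*R² - 46 = -46 + 2*R²)
z = -71/288 (z = (2041 - 2396)/(2150 - 710) = -355/1440 = -355*1/1440 = -71/288 ≈ -0.24653)
√(z + J(-35)) = √(-71/288 + (-46 + 2*(-35)²)) = √(-71/288 + (-46 + 2*1225)) = √(-71/288 + (-46 + 2450)) = √(-71/288 + 2404) = √(692281/288) = √1384562/24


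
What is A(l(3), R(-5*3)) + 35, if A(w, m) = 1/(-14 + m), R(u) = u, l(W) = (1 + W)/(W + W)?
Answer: 1014/29 ≈ 34.966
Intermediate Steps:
l(W) = (1 + W)/(2*W) (l(W) = (1 + W)/((2*W)) = (1 + W)*(1/(2*W)) = (1 + W)/(2*W))
A(l(3), R(-5*3)) + 35 = 1/(-14 - 5*3) + 35 = 1/(-14 - 15) + 35 = 1/(-29) + 35 = -1/29 + 35 = 1014/29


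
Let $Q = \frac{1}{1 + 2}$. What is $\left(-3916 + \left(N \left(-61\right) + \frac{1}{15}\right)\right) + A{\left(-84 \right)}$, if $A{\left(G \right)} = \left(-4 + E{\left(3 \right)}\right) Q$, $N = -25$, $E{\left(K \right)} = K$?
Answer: $- \frac{35869}{15} \approx -2391.3$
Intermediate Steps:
$Q = \frac{1}{3} \approx 0.33333$
$A{\left(G \right)} = - \frac{1}{3}$ ($A{\left(G \right)} = \left(-4 + 3\right) \frac{1}{3} = \left(-1\right) \frac{1}{3} = - \frac{1}{3}$)
$\left(-3916 + \left(N \left(-61\right) + \frac{1}{15}\right)\right) + A{\left(-84 \right)} = \left(-3916 + \left(\left(-25\right) \left(-61\right) + \frac{1}{15}\right)\right) - \frac{1}{3} = \left(-3916 + \left(1525 + \frac{1}{15}\right)\right) - \frac{1}{3} = \left(-3916 + \frac{22876}{15}\right) - \frac{1}{3} = - \frac{35864}{15} - \frac{1}{3} = - \frac{35869}{15}$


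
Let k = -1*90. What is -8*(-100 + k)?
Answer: 1520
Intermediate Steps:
k = -90
-8*(-100 + k) = -8*(-100 - 90) = -8*(-190) = 1520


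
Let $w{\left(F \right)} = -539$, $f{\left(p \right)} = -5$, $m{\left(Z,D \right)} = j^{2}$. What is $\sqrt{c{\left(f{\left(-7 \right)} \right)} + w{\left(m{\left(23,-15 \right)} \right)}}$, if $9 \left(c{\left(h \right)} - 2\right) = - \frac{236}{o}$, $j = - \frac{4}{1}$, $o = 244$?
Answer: $\frac{2 i \sqrt{4496798}}{183} \approx 23.176 i$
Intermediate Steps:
$j = -4$ ($j = \left(-4\right) 1 = -4$)
$m{\left(Z,D \right)} = 16$ ($m{\left(Z,D \right)} = \left(-4\right)^{2} = 16$)
$c{\left(h \right)} = \frac{1039}{549}$ ($c{\left(h \right)} = 2 + \frac{\left(-236\right) \frac{1}{244}}{9} = 2 + \frac{1}{9} \left(- \frac{59}{61}\right) = 2 - \frac{59}{549} = \frac{1039}{549}$)
$\sqrt{c{\left(f{\left(-7 \right)} \right)} + w{\left(m{\left(23,-15 \right)} \right)}} = \sqrt{\frac{1039}{549} - 539} = \sqrt{- \frac{294872}{549}} = \frac{2 i \sqrt{4496798}}{183}$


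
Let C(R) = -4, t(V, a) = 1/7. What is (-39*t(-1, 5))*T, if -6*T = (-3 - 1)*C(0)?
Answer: 104/7 ≈ 14.857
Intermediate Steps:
t(V, a) = ⅐
T = -8/3 (T = -(-3 - 1)*(-4)/6 = -(-2)*(-4)/3 = -⅙*16 = -8/3 ≈ -2.6667)
(-39*t(-1, 5))*T = -39*⅐*(-8/3) = -39/7*(-8/3) = 104/7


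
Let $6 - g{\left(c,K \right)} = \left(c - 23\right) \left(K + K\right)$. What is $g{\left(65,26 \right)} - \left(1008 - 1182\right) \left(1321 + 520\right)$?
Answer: $318156$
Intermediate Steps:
$g{\left(c,K \right)} = 6 - 2 K \left(-23 + c\right)$ ($g{\left(c,K \right)} = 6 - \left(c - 23\right) \left(K + K\right) = 6 - \left(-23 + c\right) 2 K = 6 - 2 K \left(-23 + c\right)$)
$g{\left(65,26 \right)} - \left(1008 - 1182\right) \left(1321 + 520\right) = \left(6 + 46 \cdot 26 - 52 \cdot 65\right) - \left(1008 - 1182\right) \left(1321 + 520\right) = \left(6 + 1196 - 3380\right) - \left(-174\right) 1841 = -2178 - -320334 = -2178 + 320334 = 318156$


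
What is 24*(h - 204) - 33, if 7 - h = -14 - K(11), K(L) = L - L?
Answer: -4425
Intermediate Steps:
K(L) = 0
h = 21 (h = 7 - (-14 - 1*0) = 7 - (-14 + 0) = 7 - 1*(-14) = 7 + 14 = 21)
24*(h - 204) - 33 = 24*(21 - 204) - 33 = 24*(-183) - 33 = -4392 - 33 = -4425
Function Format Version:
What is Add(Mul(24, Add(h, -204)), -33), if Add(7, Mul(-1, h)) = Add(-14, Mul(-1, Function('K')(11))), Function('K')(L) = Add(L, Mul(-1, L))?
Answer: -4425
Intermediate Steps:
Function('K')(L) = 0
h = 21 (h = Add(7, Mul(-1, Add(-14, Mul(-1, 0)))) = Add(7, Mul(-1, Add(-14, 0))) = Add(7, Mul(-1, -14)) = Add(7, 14) = 21)
Add(Mul(24, Add(h, -204)), -33) = Add(Mul(24, Add(21, -204)), -33) = Add(Mul(24, -183), -33) = Add(-4392, -33) = -4425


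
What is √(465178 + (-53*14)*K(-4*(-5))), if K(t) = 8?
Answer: √459242 ≈ 677.67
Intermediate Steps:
√(465178 + (-53*14)*K(-4*(-5))) = √(465178 - 53*14*8) = √(465178 - 742*8) = √(465178 - 5936) = √459242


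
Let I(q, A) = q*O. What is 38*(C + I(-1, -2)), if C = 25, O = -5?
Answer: 1140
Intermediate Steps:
I(q, A) = -5*q (I(q, A) = q*(-5) = -5*q)
38*(C + I(-1, -2)) = 38*(25 - 5*(-1)) = 38*(25 + 5) = 38*30 = 1140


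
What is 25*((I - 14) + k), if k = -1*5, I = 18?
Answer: -25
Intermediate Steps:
k = -5
25*((I - 14) + k) = 25*((18 - 14) - 5) = 25*(4 - 5) = 25*(-1) = -25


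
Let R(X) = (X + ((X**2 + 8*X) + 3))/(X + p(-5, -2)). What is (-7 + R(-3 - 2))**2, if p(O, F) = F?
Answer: 1024/49 ≈ 20.898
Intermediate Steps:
R(X) = (3 + X**2 + 9*X)/(-2 + X) (R(X) = (X + ((X**2 + 8*X) + 3))/(X - 2) = (X + (3 + X**2 + 8*X))/(-2 + X) = (3 + X**2 + 9*X)/(-2 + X))
(-7 + R(-3 - 2))**2 = (-7 + (3 + (-3 - 2)**2 + 9*(-3 - 2))/(-2 + (-3 - 2)))**2 = (-7 + (3 + (-5)**2 + 9*(-5))/(-2 - 5))**2 = (-7 + (3 + 25 - 45)/(-7))**2 = (-7 - 1/7*(-17))**2 = (-7 + 17/7)**2 = (-32/7)**2 = 1024/49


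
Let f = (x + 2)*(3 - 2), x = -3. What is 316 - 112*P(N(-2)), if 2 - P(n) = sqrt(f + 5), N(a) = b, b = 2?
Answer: 316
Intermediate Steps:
f = -1 (f = (-3 + 2)*(3 - 2) = -1*1 = -1)
N(a) = 2
P(n) = 0 (P(n) = 2 - sqrt(-1 + 5) = 2 - sqrt(4) = 2 - 1*2 = 2 - 2 = 0)
316 - 112*P(N(-2)) = 316 - 112*0 = 316 + 0 = 316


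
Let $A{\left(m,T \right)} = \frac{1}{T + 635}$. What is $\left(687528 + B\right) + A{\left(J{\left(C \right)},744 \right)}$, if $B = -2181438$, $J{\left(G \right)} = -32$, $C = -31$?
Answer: $- \frac{2060101889}{1379} \approx -1.4939 \cdot 10^{6}$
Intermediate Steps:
$A{\left(m,T \right)} = \frac{1}{635 + T}$
$\left(687528 + B\right) + A{\left(J{\left(C \right)},744 \right)} = \left(687528 - 2181438\right) + \frac{1}{635 + 744} = -1493910 + \frac{1}{1379} = - \frac{2060101889}{1379}$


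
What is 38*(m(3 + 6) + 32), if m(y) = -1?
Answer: 1178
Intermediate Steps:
38*(m(3 + 6) + 32) = 38*(-1 + 32) = 38*31 = 1178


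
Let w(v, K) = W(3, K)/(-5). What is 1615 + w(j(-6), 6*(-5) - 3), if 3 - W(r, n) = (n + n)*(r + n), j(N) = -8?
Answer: 10052/5 ≈ 2010.4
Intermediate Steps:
W(r, n) = 3 - 2*n*(n + r) (W(r, n) = 3 - (n + n)*(r + n) = 3 - 2*n*(n + r))
w(v, K) = -⅗ + 2*K²/5 + 6*K/5 (w(v, K) = (3 - 2*K² - 2*K*3)/(-5) = (3 - 2*K² - 6*K)*(-⅕) = (3 - 6*K - 2*K²)*(-⅕) = -⅗ + 2*K²/5 + 6*K/5)
1615 + w(j(-6), 6*(-5) - 3) = 1615 + (-⅗ + 2*(6*(-5) - 3)²/5 + 6*(6*(-5) - 3)/5) = 1615 + (-⅗ + 2*(-30 - 3)²/5 + 6*(-30 - 3)/5) = 1615 + (-⅗ + (⅖)*(-33)² + (6/5)*(-33)) = 1615 + (-⅗ + (⅖)*1089 - 198/5) = 1615 + (-⅗ + 2178/5 - 198/5) = 1615 + 1977/5 = 10052/5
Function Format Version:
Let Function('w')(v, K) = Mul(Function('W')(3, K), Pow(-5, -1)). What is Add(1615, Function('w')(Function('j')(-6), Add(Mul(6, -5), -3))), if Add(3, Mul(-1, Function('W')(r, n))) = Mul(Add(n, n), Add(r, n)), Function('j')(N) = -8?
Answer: Rational(10052, 5) ≈ 2010.4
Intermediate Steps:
Function('W')(r, n) = Add(3, Mul(-2, n, Add(n, r))) (Function('W')(r, n) = Add(3, Mul(-1, Mul(Add(n, n), Add(r, n)))) = Add(3, Mul(-1, Mul(Mul(2, n), Add(n, r)))) = Add(3, Mul(-1, Mul(2, n, Add(n, r)))) = Add(3, Mul(-2, n, Add(n, r))))
Function('w')(v, K) = Add(Rational(-3, 5), Mul(Rational(2, 5), Pow(K, 2)), Mul(Rational(6, 5), K)) (Function('w')(v, K) = Mul(Add(3, Mul(-2, Pow(K, 2)), Mul(-2, K, 3)), Pow(-5, -1)) = Mul(Add(3, Mul(-2, Pow(K, 2)), Mul(-6, K)), Rational(-1, 5)) = Mul(Add(3, Mul(-6, K), Mul(-2, Pow(K, 2))), Rational(-1, 5)) = Add(Rational(-3, 5), Mul(Rational(2, 5), Pow(K, 2)), Mul(Rational(6, 5), K)))
Add(1615, Function('w')(Function('j')(-6), Add(Mul(6, -5), -3))) = Add(1615, Add(Rational(-3, 5), Mul(Rational(2, 5), Pow(Add(Mul(6, -5), -3), 2)), Mul(Rational(6, 5), Add(Mul(6, -5), -3)))) = Add(1615, Add(Rational(-3, 5), Mul(Rational(2, 5), Pow(Add(-30, -3), 2)), Mul(Rational(6, 5), Add(-30, -3)))) = Add(1615, Add(Rational(-3, 5), Mul(Rational(2, 5), Pow(-33, 2)), Mul(Rational(6, 5), -33))) = Add(1615, Add(Rational(-3, 5), Mul(Rational(2, 5), 1089), Rational(-198, 5))) = Add(1615, Add(Rational(-3, 5), Rational(2178, 5), Rational(-198, 5))) = Add(1615, Rational(1977, 5)) = Rational(10052, 5)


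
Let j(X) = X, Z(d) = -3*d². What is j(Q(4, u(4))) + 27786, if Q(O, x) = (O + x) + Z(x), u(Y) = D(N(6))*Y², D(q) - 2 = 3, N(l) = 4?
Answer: 8670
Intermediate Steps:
D(q) = 5 (D(q) = 2 + 3 = 5)
u(Y) = 5*Y²
Q(O, x) = O + x - 3*x² (Q(O, x) = (O + x) - 3*x² = O + x - 3*x²)
j(Q(4, u(4))) + 27786 = (4 + 5*4² - 3*(5*4²)²) + 27786 = (4 + 5*16 - 3*(5*16)²) + 27786 = (4 + 80 - 3*80²) + 27786 = (4 + 80 - 3*6400) + 27786 = (4 + 80 - 19200) + 27786 = -19116 + 27786 = 8670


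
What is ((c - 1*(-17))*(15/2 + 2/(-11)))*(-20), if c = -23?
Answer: 9660/11 ≈ 878.18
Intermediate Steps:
((c - 1*(-17))*(15/2 + 2/(-11)))*(-20) = ((-23 - 1*(-17))*(15/2 + 2/(-11)))*(-20) = ((-23 + 17)*(15*(½) + 2*(-1/11)))*(-20) = -6*(15/2 - 2/11)*(-20) = -6*161/22*(-20) = -483/11*(-20) = 9660/11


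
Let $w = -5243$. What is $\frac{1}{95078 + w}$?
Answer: $\frac{1}{89835} \approx 1.1132 \cdot 10^{-5}$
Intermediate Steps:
$\frac{1}{95078 + w} = \frac{1}{95078 - 5243} = \frac{1}{89835}$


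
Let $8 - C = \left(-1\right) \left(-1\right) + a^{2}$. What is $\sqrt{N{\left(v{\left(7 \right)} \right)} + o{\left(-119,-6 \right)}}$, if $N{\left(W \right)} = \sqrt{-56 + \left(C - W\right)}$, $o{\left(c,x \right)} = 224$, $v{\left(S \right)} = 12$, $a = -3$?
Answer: $\sqrt{224 + i \sqrt{70}} \approx 14.969 + 0.27946 i$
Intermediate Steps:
$C = -2$ ($C = 8 - \left(\left(-1\right) \left(-1\right) + \left(-3\right)^{2}\right) = 8 - \left(1 + 9\right) = 8 - 10 = -2$)
$N{\left(W \right)} = \sqrt{-58 - W}$ ($N{\left(W \right)} = \sqrt{-56 - \left(2 + W\right)} = \sqrt{-58 - W}$)
$\sqrt{N{\left(v{\left(7 \right)} \right)} + o{\left(-119,-6 \right)}} = \sqrt{\sqrt{-58 - 12} + 224} = \sqrt{\sqrt{-70} + 224} = \sqrt{i \sqrt{70} + 224} = \sqrt{224 + i \sqrt{70}}$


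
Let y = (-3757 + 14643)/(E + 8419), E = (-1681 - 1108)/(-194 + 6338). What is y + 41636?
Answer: 2153628486476/51723547 ≈ 41637.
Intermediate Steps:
E = -2789/6144 ≈ -0.45394
y = 66883584/51723547 (y = (-3757 + 14643)/(-2789/6144 + 8419) = 10886/(51723547/6144) = 10886*(6144/51723547) = 66883584/51723547 ≈ 1.2931)
y + 41636 = 66883584/51723547 + 41636 = 2153628486476/51723547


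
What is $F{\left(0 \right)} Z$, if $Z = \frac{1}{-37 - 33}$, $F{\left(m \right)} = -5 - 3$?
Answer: $\frac{4}{35} \approx 0.11429$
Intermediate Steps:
$F{\left(m \right)} = -8$ ($F{\left(m \right)} = -5 - 3 = -8$)
$Z = - \frac{1}{70}$ ($Z = \frac{1}{-70} = - \frac{1}{70} \approx -0.014286$)
$F{\left(0 \right)} Z = \left(-8\right) \left(- \frac{1}{70}\right) = \frac{4}{35}$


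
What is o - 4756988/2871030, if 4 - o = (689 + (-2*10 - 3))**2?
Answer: -636727927774/1435515 ≈ -4.4355e+5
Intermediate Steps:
o = -443552 (o = 4 - (689 + (-2*10 - 3))**2 = 4 - (689 + (-20 - 3))**2 = 4 - (689 - 23)**2 = 4 - 1*666**2 = 4 - 1*443556 = 4 - 443556 = -443552)
o - 4756988/2871030 = -443552 - 4756988/2871030 = -443552 - 4756988*1/2871030 = -443552 - 2378494/1435515 = -636727927774/1435515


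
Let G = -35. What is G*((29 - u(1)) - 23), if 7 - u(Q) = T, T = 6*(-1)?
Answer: 245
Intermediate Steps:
T = -6
u(Q) = 13 (u(Q) = 7 - 1*(-6) = 7 + 6 = 13)
G*((29 - u(1)) - 23) = -35*((29 - 1*13) - 23) = -35*((29 - 13) - 23) = -35*(16 - 23) = -35*(-7) = 245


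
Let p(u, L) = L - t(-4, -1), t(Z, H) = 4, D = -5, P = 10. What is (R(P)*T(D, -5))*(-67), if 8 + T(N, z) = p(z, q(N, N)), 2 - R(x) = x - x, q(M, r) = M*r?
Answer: -1742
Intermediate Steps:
R(x) = 2 (R(x) = 2 - (x - x) = 2 - 1*0 = 2 + 0 = 2)
p(u, L) = -4 + L (p(u, L) = L - 1*4 = L - 4 = -4 + L)
T(N, z) = -12 + N² (T(N, z) = -8 + (-4 + N*N) = -8 + (-4 + N²) = -12 + N²)
(R(P)*T(D, -5))*(-67) = (2*(-12 + (-5)²))*(-67) = (2*(-12 + 25))*(-67) = (2*13)*(-67) = 26*(-67) = -1742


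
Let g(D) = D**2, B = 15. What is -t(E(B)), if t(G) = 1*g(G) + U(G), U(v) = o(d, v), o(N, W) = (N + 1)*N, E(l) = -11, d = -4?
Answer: -133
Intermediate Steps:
o(N, W) = N*(1 + N) (o(N, W) = (1 + N)*N = N*(1 + N))
U(v) = 12 (U(v) = -4*(1 - 4) = -4*(-3) = 12)
t(G) = 12 + G**2 (t(G) = 1*G**2 + 12 = G**2 + 12 = 12 + G**2)
-t(E(B)) = -(12 + (-11)**2) = -(12 + 121) = -1*133 = -133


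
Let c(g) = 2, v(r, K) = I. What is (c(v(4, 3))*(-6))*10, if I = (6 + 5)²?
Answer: -120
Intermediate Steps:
I = 121 (I = 11² = 121)
v(r, K) = 121
(c(v(4, 3))*(-6))*10 = (2*(-6))*10 = -12*10 = -120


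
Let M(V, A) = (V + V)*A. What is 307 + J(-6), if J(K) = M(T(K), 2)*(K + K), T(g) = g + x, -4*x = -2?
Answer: 571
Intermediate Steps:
x = 1/2 (x = -1/4*(-2) = 1/2 ≈ 0.50000)
T(g) = 1/2 + g (T(g) = g + 1/2 = 1/2 + g)
M(V, A) = 2*A*V (M(V, A) = (2*V)*A = 2*A*V)
J(K) = 2*K*(2 + 4*K) (J(K) = (2*2*(1/2 + K))*(K + K) = (2 + 4*K)*(2*K) = 2*K*(2 + 4*K))
307 + J(-6) = 307 + 4*(-6)*(1 + 2*(-6)) = 307 + 4*(-6)*(1 - 12) = 307 + 4*(-6)*(-11) = 307 + 264 = 571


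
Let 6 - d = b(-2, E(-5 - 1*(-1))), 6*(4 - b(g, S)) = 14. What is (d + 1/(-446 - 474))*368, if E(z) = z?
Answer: 23914/15 ≈ 1594.3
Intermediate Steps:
b(g, S) = 5/3 (b(g, S) = 4 - 1/6*14 = 4 - 7/3 = 5/3)
d = 13/3 (d = 6 - 1*5/3 = 6 - 5/3 = 13/3 ≈ 4.3333)
(d + 1/(-446 - 474))*368 = (13/3 + 1/(-446 - 474))*368 = (13/3 + 1/(-920))*368 = (13/3 - 1/920)*368 = (11957/2760)*368 = 23914/15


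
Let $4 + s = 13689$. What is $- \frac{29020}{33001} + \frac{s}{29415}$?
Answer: $- \frac{80400923}{194144883} \approx -0.41413$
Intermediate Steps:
$s = 13685$ ($s = -4 + 13689 = 13685$)
$- \frac{29020}{33001} + \frac{s}{29415} = - \frac{29020}{33001} + \frac{13685}{29415} = \left(-29020\right) \frac{1}{33001} + 13685 \cdot \frac{1}{29415} = - \frac{29020}{33001} + \frac{2737}{5883} = - \frac{80400923}{194144883}$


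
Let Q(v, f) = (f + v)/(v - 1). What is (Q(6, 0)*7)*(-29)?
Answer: -1218/5 ≈ -243.60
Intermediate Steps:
Q(v, f) = (f + v)/(-1 + v)
(Q(6, 0)*7)*(-29) = (((0 + 6)/(-1 + 6))*7)*(-29) = ((6/5)*7)*(-29) = (42/5)*(-29) = -1218/5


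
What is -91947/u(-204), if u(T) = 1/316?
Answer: -29055252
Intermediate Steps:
u(T) = 1/316
-91947/u(-204) = -91947/1/316 = -91947*316 = -29055252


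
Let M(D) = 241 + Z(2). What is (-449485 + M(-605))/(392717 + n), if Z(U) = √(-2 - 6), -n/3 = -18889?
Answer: -112311/112346 + I*√2/224692 ≈ -0.99969 + 6.294e-6*I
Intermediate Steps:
n = 56667 (n = -3*(-18889) = 56667)
Z(U) = 2*I*√2 (Z(U) = √(-8) = 2*I*√2)
M(D) = 241 + 2*I*√2
(-449485 + M(-605))/(392717 + n) = (-449485 + (241 + 2*I*√2))/(392717 + 56667) = (-449244 + 2*I*√2)/449384 = (-449244 + 2*I*√2)*(1/449384) = -112311/112346 + I*√2/224692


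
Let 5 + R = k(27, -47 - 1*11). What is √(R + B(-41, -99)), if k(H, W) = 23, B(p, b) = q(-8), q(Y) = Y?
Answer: √10 ≈ 3.1623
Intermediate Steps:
B(p, b) = -8
R = 18 (R = -5 + 23 = 18)
√(R + B(-41, -99)) = √(18 - 8) = √10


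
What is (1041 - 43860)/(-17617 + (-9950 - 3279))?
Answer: 14273/10282 ≈ 1.3882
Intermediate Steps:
(1041 - 43860)/(-17617 + (-9950 - 3279)) = -42819/(-17617 - 13229) = -42819/(-30846) = -42819*(-1/30846) = 14273/10282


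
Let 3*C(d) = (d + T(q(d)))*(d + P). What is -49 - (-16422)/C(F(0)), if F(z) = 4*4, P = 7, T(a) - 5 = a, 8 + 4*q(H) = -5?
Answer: 5089/71 ≈ 71.676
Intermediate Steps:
q(H) = -13/4 (q(H) = -2 + (¼)*(-5) = -2 - 5/4 = -13/4)
T(a) = 5 + a
F(z) = 16
C(d) = (7 + d)*(7/4 + d)/3 (C(d) = ((d + (5 - 13/4))*(d + 7))/3 = ((d + 7/4)*(7 + d))/3 = ((7/4 + d)*(7 + d))/3 = ((7 + d)*(7/4 + d))/3 = (7 + d)*(7/4 + d)/3)
-49 - (-16422)/C(F(0)) = -49 - (-16422)/(49/12 + (⅓)*16² + (35/12)*16) = -49 - (-16422)/(49/12 + (⅓)*256 + 140/3) = -49 - (-16422)/(49/12 + 256/3 + 140/3) = -49 - (-16422)/1633/12 = -49 - (-16422)*12/1633 = -49 - 138*(-1428/1633) = -49 + 8568/71 = 5089/71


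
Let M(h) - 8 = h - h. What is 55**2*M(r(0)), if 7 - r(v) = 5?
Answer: 24200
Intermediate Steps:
r(v) = 2 (r(v) = 7 - 1*5 = 7 - 5 = 2)
M(h) = 8 (M(h) = 8 + (h - h) = 8 + 0 = 8)
55**2*M(r(0)) = 55**2*8 = 3025*8 = 24200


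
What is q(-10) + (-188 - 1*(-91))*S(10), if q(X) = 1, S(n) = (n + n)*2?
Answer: -3879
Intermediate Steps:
S(n) = 4*n (S(n) = (2*n)*2 = 4*n)
q(-10) + (-188 - 1*(-91))*S(10) = 1 + (-188 - 1*(-91))*(4*10) = 1 + (-188 + 91)*40 = 1 - 97*40 = 1 - 3880 = -3879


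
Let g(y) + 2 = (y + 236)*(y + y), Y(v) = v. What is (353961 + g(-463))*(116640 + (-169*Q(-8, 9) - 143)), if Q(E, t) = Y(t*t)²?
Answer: -559823730232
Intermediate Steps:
g(y) = -2 + 2*y*(236 + y) (g(y) = -2 + (y + 236)*(y + y) = -2 + (236 + y)*(2*y) = -2 + 2*y*(236 + y))
Q(E, t) = t⁴ (Q(E, t) = (t*t)² = (t²)² = t⁴)
(353961 + g(-463))*(116640 + (-169*Q(-8, 9) - 143)) = (353961 + (-2 + 2*(-463)² + 472*(-463)))*(116640 + (-169*9⁴ - 143)) = (353961 + (-2 + 2*214369 - 218536))*(116640 + (-169*6561 - 143)) = (353961 + (-2 + 428738 - 218536))*(116640 + (-1108809 - 143)) = (353961 + 210200)*(116640 - 1108952) = 564161*(-992312) = -559823730232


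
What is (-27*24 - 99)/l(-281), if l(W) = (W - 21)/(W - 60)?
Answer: -254727/302 ≈ -843.47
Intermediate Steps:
l(W) = (-21 + W)/(-60 + W)
(-27*24 - 99)/l(-281) = (-27*24 - 99)/(((-21 - 281)/(-60 - 281))) = (-648 - 99)/((-302/(-341))) = -747/((-1/341*(-302))) = -747/302/341 = -747*341/302 = -254727/302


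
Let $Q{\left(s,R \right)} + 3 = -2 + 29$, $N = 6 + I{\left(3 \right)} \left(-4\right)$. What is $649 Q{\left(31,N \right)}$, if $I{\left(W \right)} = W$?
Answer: $15576$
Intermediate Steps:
$N = -6$ ($N = 6 + 3 \left(-4\right) = 6 - 12 = -6$)
$Q{\left(s,R \right)} = 24$ ($Q{\left(s,R \right)} = -3 + \left(-2 + 29\right) = -3 + 27 = 24$)
$649 Q{\left(31,N \right)} = 649 \cdot 24 = 15576$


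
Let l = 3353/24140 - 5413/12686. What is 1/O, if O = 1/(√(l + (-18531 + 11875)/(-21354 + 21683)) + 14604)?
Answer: 14604 + I*√13018100741655810933755/25188243290 ≈ 14604.0 + 4.5298*I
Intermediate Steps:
l = -44066831/153120020 (l = 3353*(1/24140) - 5413*1/12686 = 3353/24140 - 5413/12686 = -44066831/153120020 ≈ -0.28779)
O = 1/(14604 + I*√13018100741655810933755/25188243290) (O = 1/(√(-44066831/153120020 + (-18531 + 11875)/(-21354 + 21683)) + 14604) = 1/(√(-44066831/153120020 - 6656/329) + 14604) = 1/(√(-1033664840519/50376486580) + 14604) = 1/(I*√13018100741655810933755/25188243290 + 14604) = 1/(14604 + I*√13018100741655810933755/25188243290) ≈ 6.8474e-5 - 2.12e-8*I)
1/O = 1/(76560010*√329/(1118082386040*√329 + I*√39568695263391522595)) = √329*(1118082386040*√329 + I*√39568695263391522595)/25188243290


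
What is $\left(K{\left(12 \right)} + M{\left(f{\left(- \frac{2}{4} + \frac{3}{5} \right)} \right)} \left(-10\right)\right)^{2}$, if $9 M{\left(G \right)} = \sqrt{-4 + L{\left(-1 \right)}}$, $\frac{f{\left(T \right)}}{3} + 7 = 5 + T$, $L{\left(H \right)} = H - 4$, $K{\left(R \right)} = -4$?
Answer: $\frac{44}{9} + \frac{80 i}{3} \approx 4.8889 + 26.667 i$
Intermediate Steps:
$L{\left(H \right)} = -4 + H$
$f{\left(T \right)} = -6 + 3 T$ ($f{\left(T \right)} = -21 + 3 \left(5 + T\right) = -21 + \left(15 + 3 T\right) = -6 + 3 T$)
$M{\left(G \right)} = \frac{i}{3}$ ($M{\left(G \right)} = \frac{\sqrt{-4 - 5}}{9} = \frac{\sqrt{-9}}{9} = \frac{3 i}{9} = \frac{i}{3}$)
$\left(K{\left(12 \right)} + M{\left(f{\left(- \frac{2}{4} + \frac{3}{5} \right)} \right)} \left(-10\right)\right)^{2} = \left(-4 + \frac{i}{3} \left(-10\right)\right)^{2} = \left(-4 - \frac{10 i}{3}\right)^{2}$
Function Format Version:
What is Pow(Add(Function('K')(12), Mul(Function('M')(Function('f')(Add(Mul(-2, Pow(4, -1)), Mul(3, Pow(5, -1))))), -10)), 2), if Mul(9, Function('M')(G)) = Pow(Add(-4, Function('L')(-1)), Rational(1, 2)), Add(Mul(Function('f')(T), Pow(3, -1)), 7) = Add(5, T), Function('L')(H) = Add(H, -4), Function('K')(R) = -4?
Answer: Add(Rational(44, 9), Mul(Rational(80, 3), I)) ≈ Add(4.8889, Mul(26.667, I))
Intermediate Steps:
Function('L')(H) = Add(-4, H)
Function('f')(T) = Add(-6, Mul(3, T)) (Function('f')(T) = Add(-21, Mul(3, Add(5, T))) = Add(-21, Add(15, Mul(3, T))) = Add(-6, Mul(3, T)))
Function('M')(G) = Mul(Rational(1, 3), I) (Function('M')(G) = Mul(Rational(1, 9), Pow(Add(-4, Add(-4, -1)), Rational(1, 2))) = Mul(Rational(1, 9), Pow(Add(-4, -5), Rational(1, 2))) = Mul(Rational(1, 9), Pow(-9, Rational(1, 2))) = Mul(Rational(1, 9), Mul(3, I)) = Mul(Rational(1, 3), I))
Pow(Add(Function('K')(12), Mul(Function('M')(Function('f')(Add(Mul(-2, Pow(4, -1)), Mul(3, Pow(5, -1))))), -10)), 2) = Pow(Add(-4, Mul(Mul(Rational(1, 3), I), -10)), 2) = Pow(Add(-4, Mul(Rational(-10, 3), I)), 2)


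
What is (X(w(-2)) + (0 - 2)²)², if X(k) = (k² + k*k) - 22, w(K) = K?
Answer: 100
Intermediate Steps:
X(k) = -22 + 2*k² (X(k) = (k² + k²) - 22 = 2*k² - 22 = -22 + 2*k²)
(X(w(-2)) + (0 - 2)²)² = ((-22 + 2*(-2)²) + (0 - 2)²)² = ((-22 + 2*4) + (-2)²)² = ((-22 + 8) + 4)² = (-14 + 4)² = (-10)² = 100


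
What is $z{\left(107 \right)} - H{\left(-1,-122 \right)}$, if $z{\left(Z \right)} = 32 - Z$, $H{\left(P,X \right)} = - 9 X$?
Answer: $-1173$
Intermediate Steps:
$z{\left(107 \right)} - H{\left(-1,-122 \right)} = \left(32 - 107\right) - \left(-9\right) \left(-122\right) = \left(32 - 107\right) - 1098 = -75 - 1098 = -1173$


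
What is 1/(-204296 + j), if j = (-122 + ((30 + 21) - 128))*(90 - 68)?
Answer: -1/208674 ≈ -4.7922e-6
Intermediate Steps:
j = -4378 (j = (-122 + (51 - 128))*22 = (-122 - 77)*22 = -199*22 = -4378)
1/(-204296 + j) = 1/(-204296 - 4378) = 1/(-208674) = -1/208674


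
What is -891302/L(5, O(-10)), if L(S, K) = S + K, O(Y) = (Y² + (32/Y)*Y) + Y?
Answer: -891302/127 ≈ -7018.1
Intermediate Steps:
O(Y) = 32 + Y + Y² (O(Y) = (Y² + 32) + Y = (32 + Y²) + Y = 32 + Y + Y²)
L(S, K) = K + S
-891302/L(5, O(-10)) = -891302/((32 - 10 + (-10)²) + 5) = -891302/((32 - 10 + 100) + 5) = -891302/(122 + 5) = -891302/127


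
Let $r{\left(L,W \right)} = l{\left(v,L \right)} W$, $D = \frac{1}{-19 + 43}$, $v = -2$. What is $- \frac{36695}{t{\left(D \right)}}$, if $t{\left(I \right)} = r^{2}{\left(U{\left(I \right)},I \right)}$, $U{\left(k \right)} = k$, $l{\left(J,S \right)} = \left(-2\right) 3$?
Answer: $-587120$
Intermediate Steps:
$l{\left(J,S \right)} = -6$
$D = \frac{1}{24} \approx 0.041667$
$r{\left(L,W \right)} = - 6 W$
$t{\left(I \right)} = 36 I^{2}$ ($t{\left(I \right)} = \left(- 6 I\right)^{2} = 36 I^{2}$)
$- \frac{36695}{t{\left(D \right)}} = - \frac{36695}{36 \left(\frac{1}{24}\right)^{2}} = - \frac{36695}{36 \cdot \frac{1}{576}} = - 36695 \frac{1}{\frac{1}{16}} = \left(-36695\right) 16 = -587120$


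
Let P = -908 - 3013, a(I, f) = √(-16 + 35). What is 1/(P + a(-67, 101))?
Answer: -3921/15374222 - √19/15374222 ≈ -0.00025532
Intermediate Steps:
a(I, f) = √19
P = -3921
1/(P + a(-67, 101)) = 1/(-3921 + √19)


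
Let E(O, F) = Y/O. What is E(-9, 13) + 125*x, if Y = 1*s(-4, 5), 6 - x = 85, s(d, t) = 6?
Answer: -29627/3 ≈ -9875.7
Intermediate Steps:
x = -79 (x = 6 - 1*85 = 6 - 85 = -79)
Y = 6 (Y = 1*6 = 6)
E(O, F) = 6/O
E(-9, 13) + 125*x = 6/(-9) + 125*(-79) = 6*(-⅑) - 9875 = -⅔ - 9875 = -29627/3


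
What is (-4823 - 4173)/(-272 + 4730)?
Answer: -4498/2229 ≈ -2.0179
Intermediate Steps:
(-4823 - 4173)/(-272 + 4730) = -8996/4458 = -8996*1/4458 = -4498/2229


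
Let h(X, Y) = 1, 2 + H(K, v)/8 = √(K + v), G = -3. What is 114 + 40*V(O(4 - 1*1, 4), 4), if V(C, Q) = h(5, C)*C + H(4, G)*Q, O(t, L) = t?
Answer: -1046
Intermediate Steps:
H(K, v) = -16 + 8*√(K + v)
V(C, Q) = C - 8*Q (V(C, Q) = 1*C + (-16 + 8*√(4 - 3))*Q = C + (-16 + 8*√1)*Q = C + (-16 + 8*1)*Q = C + (-16 + 8)*Q = C - 8*Q)
114 + 40*V(O(4 - 1*1, 4), 4) = 114 + 40*((4 - 1*1) - 8*4) = 114 + 40*((4 - 1) - 32) = 114 + 40*(3 - 32) = 114 + 40*(-29) = 114 - 1160 = -1046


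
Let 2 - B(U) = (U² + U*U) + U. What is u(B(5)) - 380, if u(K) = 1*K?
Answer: -433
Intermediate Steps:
B(U) = 2 - U - 2*U² (B(U) = 2 - ((U² + U*U) + U) = 2 - ((U² + U²) + U) = 2 - (2*U² + U) = 2 - (U + 2*U²) = 2 + (-U - 2*U²) = 2 - U - 2*U²)
u(K) = K
u(B(5)) - 380 = (2 - 1*5 - 2*5²) - 380 = (2 - 5 - 2*25) - 380 = (2 - 5 - 50) - 380 = -53 - 380 = -433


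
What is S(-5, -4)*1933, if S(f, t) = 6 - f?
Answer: 21263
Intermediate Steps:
S(-5, -4)*1933 = (6 - 1*(-5))*1933 = (6 + 5)*1933 = 11*1933 = 21263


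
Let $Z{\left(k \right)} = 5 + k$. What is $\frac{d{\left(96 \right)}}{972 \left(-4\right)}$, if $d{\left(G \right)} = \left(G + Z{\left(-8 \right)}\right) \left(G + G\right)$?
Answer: $- \frac{124}{27} \approx -4.5926$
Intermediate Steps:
$d{\left(G \right)} = 2 G \left(-3 + G\right)$ ($d{\left(G \right)} = \left(G + \left(5 - 8\right)\right) \left(G + G\right) = \left(G - 3\right) 2 G = \left(-3 + G\right) 2 G = 2 G \left(-3 + G\right)$)
$\frac{d{\left(96 \right)}}{972 \left(-4\right)} = \frac{2 \cdot 96 \left(-3 + 96\right)}{972 \left(-4\right)} = \frac{2 \cdot 96 \cdot 93}{-3888} = 17856 \left(- \frac{1}{3888}\right) = - \frac{124}{27}$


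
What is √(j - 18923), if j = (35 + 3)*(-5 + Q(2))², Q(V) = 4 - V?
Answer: I*√18581 ≈ 136.31*I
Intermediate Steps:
j = 342 (j = (35 + 3)*(-5 + (4 - 1*2))² = 38*(-5 + (4 - 2))² = 38*(-5 + 2)² = 38*(-3)² = 38*9 = 342)
√(j - 18923) = √(342 - 18923) = √(-18581) = I*√18581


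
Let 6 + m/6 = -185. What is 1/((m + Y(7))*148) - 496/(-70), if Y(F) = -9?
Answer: 173033/24420 ≈ 7.0857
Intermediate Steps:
m = -1146 (m = -36 + 6*(-185) = -36 - 1110 = -1146)
1/((m + Y(7))*148) - 496/(-70) = 1/(-1146 - 9*148) - 496/(-70) = (1/148)/(-1155) - 496*(-1/70) = -1/1155*1/148 + 248/35 = -1/170940 + 248/35 = 173033/24420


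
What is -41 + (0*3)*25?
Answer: -41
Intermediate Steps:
-41 + (0*3)*25 = -41 + 0*25 = -41 + 0 = -41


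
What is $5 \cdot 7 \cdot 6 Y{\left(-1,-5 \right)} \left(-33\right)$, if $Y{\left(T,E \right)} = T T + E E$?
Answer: $-180180$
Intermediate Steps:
$Y{\left(T,E \right)} = E^{2} + T^{2}$ ($Y{\left(T,E \right)} = T^{2} + E^{2} = E^{2} + T^{2}$)
$5 \cdot 7 \cdot 6 Y{\left(-1,-5 \right)} \left(-33\right) = 5 \cdot 7 \cdot 6 \left(\left(-5\right)^{2} + \left(-1\right)^{2}\right) \left(-33\right) = 35 \cdot 6 \left(25 + 1\right) \left(-33\right) = 35 \cdot 6 \cdot 26 \left(-33\right) = 35 \cdot 156 \left(-33\right) = 5460 \left(-33\right) = -180180$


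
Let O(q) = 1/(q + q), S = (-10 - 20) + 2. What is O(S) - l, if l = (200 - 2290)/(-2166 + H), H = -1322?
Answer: -7533/12208 ≈ -0.61705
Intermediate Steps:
S = -28 (S = -30 + 2 = -28)
O(q) = 1/(2*q)
l = 1045/1744 (l = (200 - 2290)/(-2166 - 1322) = -2090/(-3488) = -2090*(-1/3488) = 1045/1744 ≈ 0.59920)
O(S) - l = (½)/(-28) - 1*1045/1744 = (½)*(-1/28) - 1045/1744 = -1/56 - 1045/1744 = -7533/12208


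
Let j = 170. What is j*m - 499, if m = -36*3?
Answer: -18859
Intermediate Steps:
m = -108
j*m - 499 = 170*(-108) - 499 = -18360 - 499 = -18859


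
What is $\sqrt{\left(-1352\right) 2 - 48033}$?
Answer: $i \sqrt{50737} \approx 225.25 i$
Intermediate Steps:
$\sqrt{\left(-1352\right) 2 - 48033} = \sqrt{-2704 - 48033} = \sqrt{-50737} = i \sqrt{50737}$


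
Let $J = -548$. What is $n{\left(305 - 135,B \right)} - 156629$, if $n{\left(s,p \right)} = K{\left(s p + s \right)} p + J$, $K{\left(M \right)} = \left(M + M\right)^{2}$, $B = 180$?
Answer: $681690730823$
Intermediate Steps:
$K{\left(M \right)} = 4 M^{2}$ ($K{\left(M \right)} = \left(2 M\right)^{2} = 4 M^{2}$)
$n{\left(s,p \right)} = -548 + 4 p \left(s + p s\right)^{2}$ ($n{\left(s,p \right)} = 4 \left(s p + s\right)^{2} p - 548 = 4 \left(p s + s\right)^{2} p - 548 = 4 \left(s + p s\right)^{2} p - 548 = 4 p \left(s + p s\right)^{2} - 548 = -548 + 4 p \left(s + p s\right)^{2}$)
$n{\left(305 - 135,B \right)} - 156629 = \left(-548 + 4 \cdot 180 \left(305 - 135\right)^{2} \left(1 + 180\right)^{2}\right) - 156629 = \left(-548 + 4 \cdot 180 \left(305 - 135\right)^{2} \cdot 181^{2}\right) - 156629 = \left(-548 + 4 \cdot 180 \cdot 170^{2} \cdot 32761\right) - 156629 = \left(-548 + 4 \cdot 180 \cdot 28900 \cdot 32761\right) - 156629 = \left(-548 + 681690888000\right) - 156629 = 681690887452 - 156629 = 681690730823$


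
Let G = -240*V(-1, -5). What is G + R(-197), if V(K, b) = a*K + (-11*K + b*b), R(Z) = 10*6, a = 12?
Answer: -5700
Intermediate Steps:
R(Z) = 60
V(K, b) = K + b**2 (V(K, b) = 12*K + (-11*K + b*b) = 12*K + (-11*K + b**2) = 12*K + (b**2 - 11*K) = K + b**2)
G = -5760 (G = -240*(-1 + (-5)**2) = -240*(-1 + 25) = -240*24 = -5760)
G + R(-197) = -5760 + 60 = -5700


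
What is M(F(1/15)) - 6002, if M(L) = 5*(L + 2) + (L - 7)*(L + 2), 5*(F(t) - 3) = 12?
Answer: -149421/25 ≈ -5976.8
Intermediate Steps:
F(t) = 27/5 (F(t) = 3 + (1/5)*12 = 3 + 12/5 = 27/5)
M(L) = 10 + 5*L + (-7 + L)*(2 + L) (M(L) = 5*(2 + L) + (-7 + L)*(2 + L) = (10 + 5*L) + (-7 + L)*(2 + L) = 10 + 5*L + (-7 + L)*(2 + L))
M(F(1/15)) - 6002 = (-4 + (27/5)**2) - 6002 = (-4 + 729/25) - 6002 = 629/25 - 6002 = -149421/25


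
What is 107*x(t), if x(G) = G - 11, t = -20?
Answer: -3317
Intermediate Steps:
x(G) = -11 + G
107*x(t) = 107*(-11 - 20) = 107*(-31) = -3317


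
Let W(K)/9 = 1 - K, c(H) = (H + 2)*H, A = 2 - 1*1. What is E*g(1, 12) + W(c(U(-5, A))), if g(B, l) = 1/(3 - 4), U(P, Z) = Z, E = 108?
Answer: -126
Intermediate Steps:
A = 1 (A = 2 - 1 = 1)
g(B, l) = -1 (g(B, l) = 1/(-1) = -1)
c(H) = H*(2 + H) (c(H) = (2 + H)*H = H*(2 + H))
W(K) = 9 - 9*K (W(K) = 9*(1 - K) = 9 - 9*K)
E*g(1, 12) + W(c(U(-5, A))) = 108*(-1) + (9 - 9*(2 + 1)) = -108 + (9 - 9*3) = -108 + (9 - 27) = -108 - 18 = -126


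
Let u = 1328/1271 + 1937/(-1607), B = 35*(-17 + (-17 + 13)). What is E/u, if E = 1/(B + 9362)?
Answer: -2042497/2828198037 ≈ -0.00072219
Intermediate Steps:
B = -735 (B = 35*(-17 - 4) = 35*(-21) = -735)
E = 1/8627 (E = 1/(-735 + 9362) = 1/8627 ≈ 0.00011592)
u = -327831/2042497 (u = 1328*(1/1271) + 1937*(-1/1607) = 1328/1271 - 1937/1607 = -327831/2042497 ≈ -0.16051)
E/u = 1/(8627*(-327831/2042497)) = (1/8627)*(-2042497/327831) = -2042497/2828198037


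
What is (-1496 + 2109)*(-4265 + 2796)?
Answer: -900497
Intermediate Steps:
(-1496 + 2109)*(-4265 + 2796) = 613*(-1469) = -900497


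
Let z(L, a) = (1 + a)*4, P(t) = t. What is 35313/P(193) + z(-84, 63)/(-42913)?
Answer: 1515337361/8282209 ≈ 182.96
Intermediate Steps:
z(L, a) = 4 + 4*a
35313/P(193) + z(-84, 63)/(-42913) = 35313/193 + (4 + 4*63)/(-42913) = 35313*(1/193) + (4 + 252)*(-1/42913) = 35313/193 + 256*(-1/42913) = 35313/193 - 256/42913 = 1515337361/8282209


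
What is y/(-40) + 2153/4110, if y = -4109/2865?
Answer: 2929131/5233400 ≈ 0.55970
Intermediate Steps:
y = -4109/2865 (y = -4109*1/2865 = -4109/2865 ≈ -1.4342)
y/(-40) + 2153/4110 = -4109/2865/(-40) + 2153/4110 = -4109/2865*(-1/40) + 2153*(1/4110) = 4109/114600 + 2153/4110 = 2929131/5233400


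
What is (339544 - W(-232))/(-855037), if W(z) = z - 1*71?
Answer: -339847/855037 ≈ -0.39746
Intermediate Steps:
W(z) = -71 + z (W(z) = z - 71 = -71 + z)
(339544 - W(-232))/(-855037) = (339544 - (-71 - 232))/(-855037) = (339544 - 1*(-303))*(-1/855037) = (339544 + 303)*(-1/855037) = 339847*(-1/855037) = -339847/855037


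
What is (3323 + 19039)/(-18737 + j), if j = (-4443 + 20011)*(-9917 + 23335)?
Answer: 7454/69624229 ≈ 0.00010706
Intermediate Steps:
j = 208891424 (j = 15568*13418 = 208891424)
(3323 + 19039)/(-18737 + j) = (3323 + 19039)/(-18737 + 208891424) = 22362/208872687 = 22362*(1/208872687) = 7454/69624229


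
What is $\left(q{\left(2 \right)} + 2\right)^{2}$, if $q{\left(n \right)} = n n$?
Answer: $36$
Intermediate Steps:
$q{\left(n \right)} = n^{2}$
$\left(q{\left(2 \right)} + 2\right)^{2} = \left(2^{2} + 2\right)^{2} = \left(4 + 2\right)^{2} = 6^{2} = 36$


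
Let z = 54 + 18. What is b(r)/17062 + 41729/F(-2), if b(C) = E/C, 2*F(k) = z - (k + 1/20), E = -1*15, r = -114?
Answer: 1082209908355/958918524 ≈ 1128.6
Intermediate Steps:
z = 72
E = -15
F(k) = 1439/40 - k/2 (F(k) = (72 - (k + 1/20))/2 = (72 - (1/20 + k))/2 = (72 + (-1/20 - k))/2 = (1439/20 - k)/2 = 1439/40 - k/2)
b(C) = -15/C
b(r)/17062 + 41729/F(-2) = -15/(-114)/17062 + 41729/(1439/40 - ½*(-2)) = -15*(-1/114)*(1/17062) + 41729/(1439/40 + 1) = (5/38)*(1/17062) + 41729/(1479/40) = 5/648356 + 41729*(40/1479) = 5/648356 + 1669160/1479 = 1082209908355/958918524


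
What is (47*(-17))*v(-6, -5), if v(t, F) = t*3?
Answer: 14382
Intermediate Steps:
v(t, F) = 3*t
(47*(-17))*v(-6, -5) = (47*(-17))*(3*(-6)) = -799*(-18) = 14382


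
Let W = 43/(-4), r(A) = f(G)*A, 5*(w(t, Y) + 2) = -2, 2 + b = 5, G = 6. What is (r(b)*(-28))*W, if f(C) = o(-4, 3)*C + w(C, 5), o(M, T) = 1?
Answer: 16254/5 ≈ 3250.8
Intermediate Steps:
b = 3 (b = -2 + 5 = 3)
w(t, Y) = -12/5 (w(t, Y) = -2 + (1/5)*(-2) = -2 - 2/5 = -12/5)
f(C) = -12/5 + C (f(C) = 1*C - 12/5 = C - 12/5 = -12/5 + C)
r(A) = 18*A/5 (r(A) = (-12/5 + 6)*A = 18*A/5)
W = -43/4 (W = 43*(-1/4) = -43/4 ≈ -10.750)
(r(b)*(-28))*W = (((18/5)*3)*(-28))*(-43/4) = ((54/5)*(-28))*(-43/4) = -1512/5*(-43/4) = 16254/5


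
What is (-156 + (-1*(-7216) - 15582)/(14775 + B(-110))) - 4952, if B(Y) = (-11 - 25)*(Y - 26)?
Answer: -100487834/19671 ≈ -5108.4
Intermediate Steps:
B(Y) = 936 - 36*Y (B(Y) = -36*(-26 + Y) = 936 - 36*Y)
(-156 + (-1*(-7216) - 15582)/(14775 + B(-110))) - 4952 = (-156 + (-1*(-7216) - 15582)/(14775 + (936 - 36*(-110)))) - 4952 = (-156 + (7216 - 15582)/(14775 + (936 + 3960))) - 4952 = (-156 - 8366/(14775 + 4896)) - 4952 = (-156 - 8366/19671) - 4952 = -3077042/19671 - 4952 = -100487834/19671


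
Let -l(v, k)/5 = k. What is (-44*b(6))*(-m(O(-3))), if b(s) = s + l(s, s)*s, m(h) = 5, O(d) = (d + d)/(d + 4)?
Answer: -38280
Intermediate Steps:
l(v, k) = -5*k
O(d) = 2*d/(4 + d) (O(d) = (2*d)/(4 + d) = 2*d/(4 + d))
b(s) = s - 5*s**2 (b(s) = s + (-5*s)*s = s - 5*s**2)
(-44*b(6))*(-m(O(-3))) = (-264*(1 - 5*6))*(-1*5) = -264*(1 - 30)*(-5) = -264*(-29)*(-5) = -44*(-174)*(-5) = 7656*(-5) = -38280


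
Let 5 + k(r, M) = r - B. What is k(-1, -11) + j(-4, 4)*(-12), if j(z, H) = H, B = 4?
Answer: -58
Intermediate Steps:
k(r, M) = -9 + r (k(r, M) = -5 + (r - 1*4) = -5 + (r - 4) = -5 + (-4 + r) = -9 + r)
k(-1, -11) + j(-4, 4)*(-12) = (-9 - 1) + 4*(-12) = -10 - 48 = -58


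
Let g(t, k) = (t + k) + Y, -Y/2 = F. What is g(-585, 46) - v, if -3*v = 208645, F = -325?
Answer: 208978/3 ≈ 69659.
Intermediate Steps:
v = -208645/3 (v = -1/3*208645 = -208645/3 ≈ -69548.)
Y = 650 (Y = -2*(-325) = 650)
g(t, k) = 650 + k + t (g(t, k) = (t + k) + 650 = (k + t) + 650 = 650 + k + t)
g(-585, 46) - v = (650 + 46 - 585) - 1*(-208645/3) = 111 + 208645/3 = 208978/3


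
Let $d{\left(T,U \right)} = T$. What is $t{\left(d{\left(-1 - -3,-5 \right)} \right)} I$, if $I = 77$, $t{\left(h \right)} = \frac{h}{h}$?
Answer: $77$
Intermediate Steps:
$t{\left(h \right)} = 1$
$t{\left(d{\left(-1 - -3,-5 \right)} \right)} I = 1 \cdot 77 = 77$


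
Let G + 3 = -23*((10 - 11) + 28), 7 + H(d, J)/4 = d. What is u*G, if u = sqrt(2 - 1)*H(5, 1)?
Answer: 4992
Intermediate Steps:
H(d, J) = -28 + 4*d
G = -624 (G = -3 - 23*((10 - 11) + 28) = -3 - 23*(-1 + 28) = -3 - 23*27 = -3 - 621 = -624)
u = -8 (u = sqrt(2 - 1)*(-28 + 4*5) = sqrt(1)*(-28 + 20) = 1*(-8) = -8)
u*G = -8*(-624) = 4992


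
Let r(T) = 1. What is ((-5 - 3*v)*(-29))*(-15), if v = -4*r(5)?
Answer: 3045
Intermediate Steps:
v = -4 (v = -4*1 = -4)
((-5 - 3*v)*(-29))*(-15) = ((-5 - 3*(-4))*(-29))*(-15) = ((-5 + 12)*(-29))*(-15) = (7*(-29))*(-15) = -203*(-15) = 3045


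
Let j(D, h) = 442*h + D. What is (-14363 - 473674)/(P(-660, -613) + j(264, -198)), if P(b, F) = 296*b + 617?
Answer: 488037/281995 ≈ 1.7307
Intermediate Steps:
P(b, F) = 617 + 296*b
j(D, h) = D + 442*h
(-14363 - 473674)/(P(-660, -613) + j(264, -198)) = (-14363 - 473674)/((617 + 296*(-660)) + (264 + 442*(-198))) = -488037/((617 - 195360) + (264 - 87516)) = -488037/(-194743 - 87252) = -488037/(-281995) = -488037*(-1/281995) = 488037/281995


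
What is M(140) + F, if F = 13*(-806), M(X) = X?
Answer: -10338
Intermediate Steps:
F = -10478
M(140) + F = 140 - 10478 = -10338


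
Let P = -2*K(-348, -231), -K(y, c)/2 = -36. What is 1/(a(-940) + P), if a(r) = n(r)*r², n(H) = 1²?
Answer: 1/883456 ≈ 1.1319e-6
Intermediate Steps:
n(H) = 1
K(y, c) = 72 (K(y, c) = -2*(-36) = 72)
a(r) = r² (a(r) = 1*r² = r²)
P = -144 (P = -2*72 = -144)
1/(a(-940) + P) = 1/((-940)² - 144) = 1/(883600 - 144) = 1/883456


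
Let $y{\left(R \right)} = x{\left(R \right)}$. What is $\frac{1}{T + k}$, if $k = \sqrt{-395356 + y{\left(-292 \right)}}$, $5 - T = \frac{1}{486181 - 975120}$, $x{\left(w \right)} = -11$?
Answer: $\frac{17840406232}{1410790203167269} - \frac{239061345721 i \sqrt{395367}}{94522943612207023} \approx 1.2646 \cdot 10^{-5} - 0.0015903 i$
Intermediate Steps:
$y{\left(R \right)} = -11$
$T = \frac{2444696}{488939}$ ($T = 5 - \frac{1}{486181 - 975120} = 5 - \frac{1}{-488939} = 5 - - \frac{1}{488939} = 5 + \frac{1}{488939} = \frac{2444696}{488939} \approx 5.0$)
$k = i \sqrt{395367}$ ($k = \sqrt{-395356 - 11} = \sqrt{-395367} = i \sqrt{395367} \approx 628.78 i$)
$\frac{1}{T + k} = \frac{1}{\frac{2444696}{488939} + i \sqrt{395367}}$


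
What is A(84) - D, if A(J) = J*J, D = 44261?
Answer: -37205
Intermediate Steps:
A(J) = J**2
A(84) - D = 84**2 - 1*44261 = 7056 - 44261 = -37205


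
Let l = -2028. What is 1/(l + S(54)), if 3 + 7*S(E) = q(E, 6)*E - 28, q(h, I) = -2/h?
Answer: -7/14229 ≈ -0.00049195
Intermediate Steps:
S(E) = -33/7 (S(E) = -3/7 + ((-2/E)*E - 28)/7 = -3/7 + (-2 - 28)/7 = -3/7 + (⅐)*(-30) = -3/7 - 30/7 = -33/7)
1/(l + S(54)) = 1/(-2028 - 33/7) = 1/(-14229/7) = -7/14229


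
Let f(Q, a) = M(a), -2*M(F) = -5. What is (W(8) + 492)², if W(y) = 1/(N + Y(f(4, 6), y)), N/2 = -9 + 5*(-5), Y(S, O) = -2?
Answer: 1186044721/4900 ≈ 2.4205e+5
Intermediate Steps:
M(F) = 5/2 (M(F) = -½*(-5) = 5/2)
f(Q, a) = 5/2
N = -68 (N = 2*(-9 + 5*(-5)) = 2*(-9 - 25) = 2*(-34) = -68)
W(y) = -1/70 (W(y) = 1/(-68 - 2) = 1/(-70) = -1/70)
(W(8) + 492)² = (-1/70 + 492)² = (34439/70)² = 1186044721/4900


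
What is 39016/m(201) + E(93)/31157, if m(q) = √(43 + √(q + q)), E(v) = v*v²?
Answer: 804357/31157 + 39016/√(43 + √402) ≈ 4939.4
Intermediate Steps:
E(v) = v³
m(q) = √(43 + √2*√q) (m(q) = √(43 + √(2*q)) = √(43 + √2*√q))
39016/m(201) + E(93)/31157 = 39016/(√(43 + √2*√201)) + 93³/31157 = 39016/(√(43 + √402)) + 804357*(1/31157) = 39016/√(43 + √402) + 804357/31157 = 804357/31157 + 39016/√(43 + √402)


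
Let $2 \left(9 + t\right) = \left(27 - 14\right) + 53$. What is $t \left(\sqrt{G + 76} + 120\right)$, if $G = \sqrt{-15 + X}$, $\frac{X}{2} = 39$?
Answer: $2880 + 24 \sqrt{76 + 3 \sqrt{7}} \approx 3099.9$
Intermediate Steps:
$X = 78$ ($X = 2 \cdot 39 = 78$)
$G = 3 \sqrt{7}$ ($G = \sqrt{-15 + 78} = \sqrt{63} = 3 \sqrt{7} \approx 7.9373$)
$t = 24$ ($t = -9 + \frac{\left(27 - 14\right) + 53}{2} = -9 + \frac{13 + 53}{2} = -9 + \frac{1}{2} \cdot 66 = -9 + 33 = 24$)
$t \left(\sqrt{G + 76} + 120\right) = 24 \left(\sqrt{3 \sqrt{7} + 76} + 120\right) = 24 \left(\sqrt{76 + 3 \sqrt{7}} + 120\right) = 24 \left(120 + \sqrt{76 + 3 \sqrt{7}}\right) = 2880 + 24 \sqrt{76 + 3 \sqrt{7}}$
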